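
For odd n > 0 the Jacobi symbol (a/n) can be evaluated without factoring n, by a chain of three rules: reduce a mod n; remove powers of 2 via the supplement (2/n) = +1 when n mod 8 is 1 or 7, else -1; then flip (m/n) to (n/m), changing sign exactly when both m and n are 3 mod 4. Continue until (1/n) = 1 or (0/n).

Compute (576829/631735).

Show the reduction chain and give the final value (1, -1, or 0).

reciprocity: (576829/631735) = +1·(631735/576829) since 576829 mod 4 = 1, 631735 mod 4 = 3; sign now +1
(631735/576829) = (54906/576829)   [reduce mod 576829]
54906 = 2^1·27453; (2/576829) = -1 since 576829 mod 8 = 5, so (54906/576829) = (-1)^1·(27453/576829); sign now -1
reciprocity: (27453/576829) = +1·(576829/27453) since 27453 mod 4 = 1, 576829 mod 4 = 1; sign now -1
(576829/27453) = (316/27453)   [reduce mod 27453]
316 = 2^2·79; (2/27453) = -1 since 27453 mod 8 = 5, so (316/27453) = (-1)^2·(79/27453); sign now -1
reciprocity: (79/27453) = +1·(27453/79) since 79 mod 4 = 3, 27453 mod 4 = 1; sign now -1
(27453/79) = (40/79)   [reduce mod 79]
40 = 2^3·5; (2/79) = +1 since 79 mod 8 = 7, so (40/79) = (+1)^3·(5/79); sign now -1
reciprocity: (5/79) = +1·(79/5) since 5 mod 4 = 1, 79 mod 4 = 3; sign now -1
(79/5) = (4/5)   [reduce mod 5]
4 = 2^2·1; (2/5) = -1 since 5 mod 8 = 5, so (4/5) = (-1)^2·(1/5); sign now -1
(1/5) = 1; final value = sign = -1

-1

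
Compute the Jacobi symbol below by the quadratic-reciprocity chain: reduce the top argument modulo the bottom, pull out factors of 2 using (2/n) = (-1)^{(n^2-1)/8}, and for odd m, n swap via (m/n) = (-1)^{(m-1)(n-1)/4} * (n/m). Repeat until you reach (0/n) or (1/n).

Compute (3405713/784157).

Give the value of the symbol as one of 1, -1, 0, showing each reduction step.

(3405713/784157) = (269085/784157)   [reduce mod 784157]
reciprocity: (269085/784157) = +1·(784157/269085) since 269085 mod 4 = 1, 784157 mod 4 = 1; sign now +1
(784157/269085) = (245987/269085)   [reduce mod 269085]
reciprocity: (245987/269085) = +1·(269085/245987) since 245987 mod 4 = 3, 269085 mod 4 = 1; sign now +1
(269085/245987) = (23098/245987)   [reduce mod 245987]
23098 = 2^1·11549; (2/245987) = -1 since 245987 mod 8 = 3, so (23098/245987) = (-1)^1·(11549/245987); sign now -1
reciprocity: (11549/245987) = +1·(245987/11549) since 11549 mod 4 = 1, 245987 mod 4 = 3; sign now -1
(245987/11549) = (3458/11549)   [reduce mod 11549]
3458 = 2^1·1729; (2/11549) = -1 since 11549 mod 8 = 5, so (3458/11549) = (-1)^1·(1729/11549); sign now +1
reciprocity: (1729/11549) = +1·(11549/1729) since 1729 mod 4 = 1, 11549 mod 4 = 1; sign now +1
(11549/1729) = (1175/1729)   [reduce mod 1729]
reciprocity: (1175/1729) = +1·(1729/1175) since 1175 mod 4 = 3, 1729 mod 4 = 1; sign now +1
(1729/1175) = (554/1175)   [reduce mod 1175]
554 = 2^1·277; (2/1175) = +1 since 1175 mod 8 = 7, so (554/1175) = (+1)^1·(277/1175); sign now +1
reciprocity: (277/1175) = +1·(1175/277) since 277 mod 4 = 1, 1175 mod 4 = 3; sign now +1
(1175/277) = (67/277)   [reduce mod 277]
reciprocity: (67/277) = +1·(277/67) since 67 mod 4 = 3, 277 mod 4 = 1; sign now +1
(277/67) = (9/67)   [reduce mod 67]
reciprocity: (9/67) = +1·(67/9) since 9 mod 4 = 1, 67 mod 4 = 3; sign now +1
(67/9) = (4/9)   [reduce mod 9]
4 = 2^2·1; (2/9) = +1 since 9 mod 8 = 1, so (4/9) = (+1)^2·(1/9); sign now +1
(1/9) = 1; final value = sign = +1

1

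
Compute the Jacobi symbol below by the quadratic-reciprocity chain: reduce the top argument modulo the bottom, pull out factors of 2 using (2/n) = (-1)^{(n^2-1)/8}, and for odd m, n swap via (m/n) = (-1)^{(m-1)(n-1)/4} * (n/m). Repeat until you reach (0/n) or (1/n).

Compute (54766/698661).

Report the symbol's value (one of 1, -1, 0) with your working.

54766 = 2^1·27383; (2/698661) = -1 since 698661 mod 8 = 5, so (54766/698661) = (-1)^1·(27383/698661); sign now -1
reciprocity: (27383/698661) = +1·(698661/27383) since 27383 mod 4 = 3, 698661 mod 4 = 1; sign now -1
(698661/27383) = (14086/27383)   [reduce mod 27383]
14086 = 2^1·7043; (2/27383) = +1 since 27383 mod 8 = 7, so (14086/27383) = (+1)^1·(7043/27383); sign now -1
reciprocity: (7043/27383) = -1·(27383/7043) since 7043 mod 4 = 3, 27383 mod 4 = 3; sign now +1
(27383/7043) = (6254/7043)   [reduce mod 7043]
6254 = 2^1·3127; (2/7043) = -1 since 7043 mod 8 = 3, so (6254/7043) = (-1)^1·(3127/7043); sign now -1
reciprocity: (3127/7043) = -1·(7043/3127) since 3127 mod 4 = 3, 7043 mod 4 = 3; sign now +1
(7043/3127) = (789/3127)   [reduce mod 3127]
reciprocity: (789/3127) = +1·(3127/789) since 789 mod 4 = 1, 3127 mod 4 = 3; sign now +1
(3127/789) = (760/789)   [reduce mod 789]
760 = 2^3·95; (2/789) = -1 since 789 mod 8 = 5, so (760/789) = (-1)^3·(95/789); sign now -1
reciprocity: (95/789) = +1·(789/95) since 95 mod 4 = 3, 789 mod 4 = 1; sign now -1
(789/95) = (29/95)   [reduce mod 95]
reciprocity: (29/95) = +1·(95/29) since 29 mod 4 = 1, 95 mod 4 = 3; sign now -1
(95/29) = (8/29)   [reduce mod 29]
8 = 2^3·1; (2/29) = -1 since 29 mod 8 = 5, so (8/29) = (-1)^3·(1/29); sign now +1
(1/29) = 1; final value = sign = +1

1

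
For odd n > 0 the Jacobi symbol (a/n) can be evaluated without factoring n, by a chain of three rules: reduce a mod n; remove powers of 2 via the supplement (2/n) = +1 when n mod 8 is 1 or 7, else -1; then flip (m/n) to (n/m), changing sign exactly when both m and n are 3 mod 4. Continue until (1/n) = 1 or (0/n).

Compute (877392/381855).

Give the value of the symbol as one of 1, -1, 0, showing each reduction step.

0

(877392/381855) = (113682/381855)   [reduce mod 381855]
113682 = 2^1·56841; (2/381855) = +1 since 381855 mod 8 = 7, so (113682/381855) = (+1)^1·(56841/381855); sign now +1
reciprocity: (56841/381855) = +1·(381855/56841) since 56841 mod 4 = 1, 381855 mod 4 = 3; sign now +1
(381855/56841) = (40809/56841)   [reduce mod 56841]
reciprocity: (40809/56841) = +1·(56841/40809) since 40809 mod 4 = 1, 56841 mod 4 = 1; sign now +1
(56841/40809) = (16032/40809)   [reduce mod 40809]
16032 = 2^5·501; (2/40809) = +1 since 40809 mod 8 = 1, so (16032/40809) = (+1)^5·(501/40809); sign now +1
reciprocity: (501/40809) = +1·(40809/501) since 501 mod 4 = 1, 40809 mod 4 = 1; sign now +1
(40809/501) = (228/501)   [reduce mod 501]
228 = 2^2·57; (2/501) = -1 since 501 mod 8 = 5, so (228/501) = (-1)^2·(57/501); sign now +1
reciprocity: (57/501) = +1·(501/57) since 57 mod 4 = 1, 501 mod 4 = 1; sign now +1
(501/57) = (45/57)   [reduce mod 57]
reciprocity: (45/57) = +1·(57/45) since 45 mod 4 = 1, 57 mod 4 = 1; sign now +1
(57/45) = (12/45)   [reduce mod 45]
12 = 2^2·3; (2/45) = -1 since 45 mod 8 = 5, so (12/45) = (-1)^2·(3/45); sign now +1
reciprocity: (3/45) = +1·(45/3) since 3 mod 4 = 3, 45 mod 4 = 1; sign now +1
(45/3) = (0/3)   [reduce mod 3]
(0/3) = 0   [gcd(a, n) > 1]; final value = 0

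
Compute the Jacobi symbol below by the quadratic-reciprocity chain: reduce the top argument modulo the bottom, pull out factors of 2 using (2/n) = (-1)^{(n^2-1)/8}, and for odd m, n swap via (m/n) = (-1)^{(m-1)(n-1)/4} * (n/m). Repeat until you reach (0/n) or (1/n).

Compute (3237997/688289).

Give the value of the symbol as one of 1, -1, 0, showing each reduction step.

0

(3237997/688289): 3237997 mod 688289 = 484841, so (3237997/688289) = (484841/688289)
flip (484841/688289) -> (688289/484841): both odd, 484841 mod 4 = 1, 688289 mod 4 = 1, so the flip contributes +1; sign now +1
(688289/484841): 688289 mod 484841 = 203448, so (688289/484841) = (203448/484841)
factor out 2^3: 203448 = 2^3·25431; with 484841 mod 8 = 1, (2/484841) = +1; sign now +1; continue with (25431/484841)
flip (25431/484841) -> (484841/25431): both odd, 25431 mod 4 = 3, 484841 mod 4 = 1, so the flip contributes +1; sign now +1
(484841/25431): 484841 mod 25431 = 1652, so (484841/25431) = (1652/25431)
factor out 2^2: 1652 = 2^2·413; with 25431 mod 8 = 7, (2/25431) = +1; sign now +1; continue with (413/25431)
flip (413/25431) -> (25431/413): both odd, 413 mod 4 = 1, 25431 mod 4 = 3, so the flip contributes +1; sign now +1
(25431/413): 25431 mod 413 = 238, so (25431/413) = (238/413)
factor out 2^1: 238 = 2^1·119; with 413 mod 8 = 5, (2/413) = -1; sign now -1; continue with (119/413)
flip (119/413) -> (413/119): both odd, 119 mod 4 = 3, 413 mod 4 = 1, so the flip contributes +1; sign now -1
(413/119): 413 mod 119 = 56, so (413/119) = (56/119)
factor out 2^3: 56 = 2^3·7; with 119 mod 8 = 7, (2/119) = +1; sign now -1; continue with (7/119)
flip (7/119) -> (119/7): both odd, 7 mod 4 = 3, 119 mod 4 = 3, so the flip contributes -1; sign now +1
(119/7): 119 mod 7 = 0, so (119/7) = (0/7)
reached (0/7); gcd(a, n) > 1, so (0/7) = 0 and the symbol is 0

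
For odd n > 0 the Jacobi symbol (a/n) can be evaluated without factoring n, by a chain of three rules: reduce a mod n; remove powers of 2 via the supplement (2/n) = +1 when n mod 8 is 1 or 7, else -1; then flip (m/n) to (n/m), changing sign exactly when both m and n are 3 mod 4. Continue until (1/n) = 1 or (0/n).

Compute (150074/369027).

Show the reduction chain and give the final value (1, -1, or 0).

150074 = 2^1·75037; (2/369027) = -1 since 369027 mod 8 = 3, so (150074/369027) = (-1)^1·(75037/369027); sign now -1
reciprocity: (75037/369027) = +1·(369027/75037) since 75037 mod 4 = 1, 369027 mod 4 = 3; sign now -1
(369027/75037) = (68879/75037)   [reduce mod 75037]
reciprocity: (68879/75037) = +1·(75037/68879) since 68879 mod 4 = 3, 75037 mod 4 = 1; sign now -1
(75037/68879) = (6158/68879)   [reduce mod 68879]
6158 = 2^1·3079; (2/68879) = +1 since 68879 mod 8 = 7, so (6158/68879) = (+1)^1·(3079/68879); sign now -1
reciprocity: (3079/68879) = -1·(68879/3079) since 3079 mod 4 = 3, 68879 mod 4 = 3; sign now +1
(68879/3079) = (1141/3079)   [reduce mod 3079]
reciprocity: (1141/3079) = +1·(3079/1141) since 1141 mod 4 = 1, 3079 mod 4 = 3; sign now +1
(3079/1141) = (797/1141)   [reduce mod 1141]
reciprocity: (797/1141) = +1·(1141/797) since 797 mod 4 = 1, 1141 mod 4 = 1; sign now +1
(1141/797) = (344/797)   [reduce mod 797]
344 = 2^3·43; (2/797) = -1 since 797 mod 8 = 5, so (344/797) = (-1)^3·(43/797); sign now -1
reciprocity: (43/797) = +1·(797/43) since 43 mod 4 = 3, 797 mod 4 = 1; sign now -1
(797/43) = (23/43)   [reduce mod 43]
reciprocity: (23/43) = -1·(43/23) since 23 mod 4 = 3, 43 mod 4 = 3; sign now +1
(43/23) = (20/23)   [reduce mod 23]
20 = 2^2·5; (2/23) = +1 since 23 mod 8 = 7, so (20/23) = (+1)^2·(5/23); sign now +1
reciprocity: (5/23) = +1·(23/5) since 5 mod 4 = 1, 23 mod 4 = 3; sign now +1
(23/5) = (3/5)   [reduce mod 5]
reciprocity: (3/5) = +1·(5/3) since 3 mod 4 = 3, 5 mod 4 = 1; sign now +1
(5/3) = (2/3)   [reduce mod 3]
2 = 2^1·1; (2/3) = -1 since 3 mod 8 = 3, so (2/3) = (-1)^1·(1/3); sign now -1
(1/3) = 1; final value = sign = -1

-1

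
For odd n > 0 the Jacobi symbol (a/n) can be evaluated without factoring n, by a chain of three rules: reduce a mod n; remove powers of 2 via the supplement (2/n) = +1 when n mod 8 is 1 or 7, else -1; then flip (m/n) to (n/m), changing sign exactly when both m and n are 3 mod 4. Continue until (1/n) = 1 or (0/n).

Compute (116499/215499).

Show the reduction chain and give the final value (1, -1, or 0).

reciprocity: (116499/215499) = -1·(215499/116499) since 116499 mod 4 = 3, 215499 mod 4 = 3; sign now -1
(215499/116499) = (99000/116499)   [reduce mod 116499]
99000 = 2^3·12375; (2/116499) = -1 since 116499 mod 8 = 3, so (99000/116499) = (-1)^3·(12375/116499); sign now +1
reciprocity: (12375/116499) = -1·(116499/12375) since 12375 mod 4 = 3, 116499 mod 4 = 3; sign now -1
(116499/12375) = (5124/12375)   [reduce mod 12375]
5124 = 2^2·1281; (2/12375) = +1 since 12375 mod 8 = 7, so (5124/12375) = (+1)^2·(1281/12375); sign now -1
reciprocity: (1281/12375) = +1·(12375/1281) since 1281 mod 4 = 1, 12375 mod 4 = 3; sign now -1
(12375/1281) = (846/1281)   [reduce mod 1281]
846 = 2^1·423; (2/1281) = +1 since 1281 mod 8 = 1, so (846/1281) = (+1)^1·(423/1281); sign now -1
reciprocity: (423/1281) = +1·(1281/423) since 423 mod 4 = 3, 1281 mod 4 = 1; sign now -1
(1281/423) = (12/423)   [reduce mod 423]
12 = 2^2·3; (2/423) = +1 since 423 mod 8 = 7, so (12/423) = (+1)^2·(3/423); sign now -1
reciprocity: (3/423) = -1·(423/3) since 3 mod 4 = 3, 423 mod 4 = 3; sign now +1
(423/3) = (0/3)   [reduce mod 3]
(0/3) = 0   [gcd(a, n) > 1]; final value = 0

0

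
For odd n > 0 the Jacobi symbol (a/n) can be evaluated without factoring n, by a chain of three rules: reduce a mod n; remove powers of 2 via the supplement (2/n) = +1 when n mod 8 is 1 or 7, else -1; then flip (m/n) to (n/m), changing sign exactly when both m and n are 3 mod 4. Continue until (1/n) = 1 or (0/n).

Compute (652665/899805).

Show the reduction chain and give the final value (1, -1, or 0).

reciprocity: (652665/899805) = +1·(899805/652665) since 652665 mod 4 = 1, 899805 mod 4 = 1; sign now +1
(899805/652665) = (247140/652665)   [reduce mod 652665]
247140 = 2^2·61785; (2/652665) = +1 since 652665 mod 8 = 1, so (247140/652665) = (+1)^2·(61785/652665); sign now +1
reciprocity: (61785/652665) = +1·(652665/61785) since 61785 mod 4 = 1, 652665 mod 4 = 1; sign now +1
(652665/61785) = (34815/61785)   [reduce mod 61785]
reciprocity: (34815/61785) = +1·(61785/34815) since 34815 mod 4 = 3, 61785 mod 4 = 1; sign now +1
(61785/34815) = (26970/34815)   [reduce mod 34815]
26970 = 2^1·13485; (2/34815) = +1 since 34815 mod 8 = 7, so (26970/34815) = (+1)^1·(13485/34815); sign now +1
reciprocity: (13485/34815) = +1·(34815/13485) since 13485 mod 4 = 1, 34815 mod 4 = 3; sign now +1
(34815/13485) = (7845/13485)   [reduce mod 13485]
reciprocity: (7845/13485) = +1·(13485/7845) since 7845 mod 4 = 1, 13485 mod 4 = 1; sign now +1
(13485/7845) = (5640/7845)   [reduce mod 7845]
5640 = 2^3·705; (2/7845) = -1 since 7845 mod 8 = 5, so (5640/7845) = (-1)^3·(705/7845); sign now -1
reciprocity: (705/7845) = +1·(7845/705) since 705 mod 4 = 1, 7845 mod 4 = 1; sign now -1
(7845/705) = (90/705)   [reduce mod 705]
90 = 2^1·45; (2/705) = +1 since 705 mod 8 = 1, so (90/705) = (+1)^1·(45/705); sign now -1
reciprocity: (45/705) = +1·(705/45) since 45 mod 4 = 1, 705 mod 4 = 1; sign now -1
(705/45) = (30/45)   [reduce mod 45]
30 = 2^1·15; (2/45) = -1 since 45 mod 8 = 5, so (30/45) = (-1)^1·(15/45); sign now +1
reciprocity: (15/45) = +1·(45/15) since 15 mod 4 = 3, 45 mod 4 = 1; sign now +1
(45/15) = (0/15)   [reduce mod 15]
(0/15) = 0   [gcd(a, n) > 1]; final value = 0

0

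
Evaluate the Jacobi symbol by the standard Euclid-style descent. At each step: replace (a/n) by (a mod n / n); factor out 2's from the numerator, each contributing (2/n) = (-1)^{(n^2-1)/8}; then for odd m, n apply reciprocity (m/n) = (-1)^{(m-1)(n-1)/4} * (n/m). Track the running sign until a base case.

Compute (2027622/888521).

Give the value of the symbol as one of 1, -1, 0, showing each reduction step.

1

(2027622/888521) = (250580/888521)   [reduce mod 888521]
250580 = 2^2·62645; (2/888521) = +1 since 888521 mod 8 = 1, so (250580/888521) = (+1)^2·(62645/888521); sign now +1
reciprocity: (62645/888521) = +1·(888521/62645) since 62645 mod 4 = 1, 888521 mod 4 = 1; sign now +1
(888521/62645) = (11491/62645)   [reduce mod 62645]
reciprocity: (11491/62645) = +1·(62645/11491) since 11491 mod 4 = 3, 62645 mod 4 = 1; sign now +1
(62645/11491) = (5190/11491)   [reduce mod 11491]
5190 = 2^1·2595; (2/11491) = -1 since 11491 mod 8 = 3, so (5190/11491) = (-1)^1·(2595/11491); sign now -1
reciprocity: (2595/11491) = -1·(11491/2595) since 2595 mod 4 = 3, 11491 mod 4 = 3; sign now +1
(11491/2595) = (1111/2595)   [reduce mod 2595]
reciprocity: (1111/2595) = -1·(2595/1111) since 1111 mod 4 = 3, 2595 mod 4 = 3; sign now -1
(2595/1111) = (373/1111)   [reduce mod 1111]
reciprocity: (373/1111) = +1·(1111/373) since 373 mod 4 = 1, 1111 mod 4 = 3; sign now -1
(1111/373) = (365/373)   [reduce mod 373]
reciprocity: (365/373) = +1·(373/365) since 365 mod 4 = 1, 373 mod 4 = 1; sign now -1
(373/365) = (8/365)   [reduce mod 365]
8 = 2^3·1; (2/365) = -1 since 365 mod 8 = 5, so (8/365) = (-1)^3·(1/365); sign now +1
(1/365) = 1; final value = sign = +1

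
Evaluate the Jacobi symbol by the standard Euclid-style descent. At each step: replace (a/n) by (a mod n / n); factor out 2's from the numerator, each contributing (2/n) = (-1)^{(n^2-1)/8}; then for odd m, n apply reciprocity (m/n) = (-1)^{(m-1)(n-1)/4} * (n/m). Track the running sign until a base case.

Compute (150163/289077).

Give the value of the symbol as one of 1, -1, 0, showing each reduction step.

flip (150163/289077) -> (289077/150163): both odd, 150163 mod 4 = 3, 289077 mod 4 = 1, so the flip contributes +1; sign now +1
(289077/150163): 289077 mod 150163 = 138914, so (289077/150163) = (138914/150163)
factor out 2^1: 138914 = 2^1·69457; with 150163 mod 8 = 3, (2/150163) = -1; sign now -1; continue with (69457/150163)
flip (69457/150163) -> (150163/69457): both odd, 69457 mod 4 = 1, 150163 mod 4 = 3, so the flip contributes +1; sign now -1
(150163/69457): 150163 mod 69457 = 11249, so (150163/69457) = (11249/69457)
flip (11249/69457) -> (69457/11249): both odd, 11249 mod 4 = 1, 69457 mod 4 = 1, so the flip contributes +1; sign now -1
(69457/11249): 69457 mod 11249 = 1963, so (69457/11249) = (1963/11249)
flip (1963/11249) -> (11249/1963): both odd, 1963 mod 4 = 3, 11249 mod 4 = 1, so the flip contributes +1; sign now -1
(11249/1963): 11249 mod 1963 = 1434, so (11249/1963) = (1434/1963)
factor out 2^1: 1434 = 2^1·717; with 1963 mod 8 = 3, (2/1963) = -1; sign now +1; continue with (717/1963)
flip (717/1963) -> (1963/717): both odd, 717 mod 4 = 1, 1963 mod 4 = 3, so the flip contributes +1; sign now +1
(1963/717): 1963 mod 717 = 529, so (1963/717) = (529/717)
flip (529/717) -> (717/529): both odd, 529 mod 4 = 1, 717 mod 4 = 1, so the flip contributes +1; sign now +1
(717/529): 717 mod 529 = 188, so (717/529) = (188/529)
factor out 2^2: 188 = 2^2·47; with 529 mod 8 = 1, (2/529) = +1; sign now +1; continue with (47/529)
flip (47/529) -> (529/47): both odd, 47 mod 4 = 3, 529 mod 4 = 1, so the flip contributes +1; sign now +1
(529/47): 529 mod 47 = 12, so (529/47) = (12/47)
factor out 2^2: 12 = 2^2·3; with 47 mod 8 = 7, (2/47) = +1; sign now +1; continue with (3/47)
flip (3/47) -> (47/3): both odd, 3 mod 4 = 3, 47 mod 4 = 3, so the flip contributes -1; sign now -1
(47/3): 47 mod 3 = 2, so (47/3) = (2/3)
factor out 2^1: 2 = 2^1·1; with 3 mod 8 = 3, (2/3) = -1; sign now +1; continue with (1/3)
reached (1/3) = 1, so the symbol is +1

1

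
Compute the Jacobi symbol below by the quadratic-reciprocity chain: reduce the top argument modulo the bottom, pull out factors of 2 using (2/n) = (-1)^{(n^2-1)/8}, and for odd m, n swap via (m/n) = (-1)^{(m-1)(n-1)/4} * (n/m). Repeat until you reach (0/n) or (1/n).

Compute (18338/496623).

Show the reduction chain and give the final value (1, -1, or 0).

18338 = 2^1·9169; (2/496623) = +1 since 496623 mod 8 = 7, so (18338/496623) = (+1)^1·(9169/496623); sign now +1
reciprocity: (9169/496623) = +1·(496623/9169) since 9169 mod 4 = 1, 496623 mod 4 = 3; sign now +1
(496623/9169) = (1497/9169)   [reduce mod 9169]
reciprocity: (1497/9169) = +1·(9169/1497) since 1497 mod 4 = 1, 9169 mod 4 = 1; sign now +1
(9169/1497) = (187/1497)   [reduce mod 1497]
reciprocity: (187/1497) = +1·(1497/187) since 187 mod 4 = 3, 1497 mod 4 = 1; sign now +1
(1497/187) = (1/187)   [reduce mod 187]
(1/187) = 1; final value = sign = +1

1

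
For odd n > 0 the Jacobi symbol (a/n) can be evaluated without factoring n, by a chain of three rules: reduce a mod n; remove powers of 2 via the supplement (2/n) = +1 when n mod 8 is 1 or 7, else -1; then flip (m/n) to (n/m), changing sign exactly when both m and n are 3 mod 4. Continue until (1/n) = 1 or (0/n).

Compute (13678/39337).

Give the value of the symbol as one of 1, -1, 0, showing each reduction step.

-1

factor out 2^1: 13678 = 2^1·6839; with 39337 mod 8 = 1, (2/39337) = +1; sign now +1; continue with (6839/39337)
flip (6839/39337) -> (39337/6839): both odd, 6839 mod 4 = 3, 39337 mod 4 = 1, so the flip contributes +1; sign now +1
(39337/6839): 39337 mod 6839 = 5142, so (39337/6839) = (5142/6839)
factor out 2^1: 5142 = 2^1·2571; with 6839 mod 8 = 7, (2/6839) = +1; sign now +1; continue with (2571/6839)
flip (2571/6839) -> (6839/2571): both odd, 2571 mod 4 = 3, 6839 mod 4 = 3, so the flip contributes -1; sign now -1
(6839/2571): 6839 mod 2571 = 1697, so (6839/2571) = (1697/2571)
flip (1697/2571) -> (2571/1697): both odd, 1697 mod 4 = 1, 2571 mod 4 = 3, so the flip contributes +1; sign now -1
(2571/1697): 2571 mod 1697 = 874, so (2571/1697) = (874/1697)
factor out 2^1: 874 = 2^1·437; with 1697 mod 8 = 1, (2/1697) = +1; sign now -1; continue with (437/1697)
flip (437/1697) -> (1697/437): both odd, 437 mod 4 = 1, 1697 mod 4 = 1, so the flip contributes +1; sign now -1
(1697/437): 1697 mod 437 = 386, so (1697/437) = (386/437)
factor out 2^1: 386 = 2^1·193; with 437 mod 8 = 5, (2/437) = -1; sign now +1; continue with (193/437)
flip (193/437) -> (437/193): both odd, 193 mod 4 = 1, 437 mod 4 = 1, so the flip contributes +1; sign now +1
(437/193): 437 mod 193 = 51, so (437/193) = (51/193)
flip (51/193) -> (193/51): both odd, 51 mod 4 = 3, 193 mod 4 = 1, so the flip contributes +1; sign now +1
(193/51): 193 mod 51 = 40, so (193/51) = (40/51)
factor out 2^3: 40 = 2^3·5; with 51 mod 8 = 3, (2/51) = -1; sign now -1; continue with (5/51)
flip (5/51) -> (51/5): both odd, 5 mod 4 = 1, 51 mod 4 = 3, so the flip contributes +1; sign now -1
(51/5): 51 mod 5 = 1, so (51/5) = (1/5)
reached (1/5) = 1, so the symbol is -1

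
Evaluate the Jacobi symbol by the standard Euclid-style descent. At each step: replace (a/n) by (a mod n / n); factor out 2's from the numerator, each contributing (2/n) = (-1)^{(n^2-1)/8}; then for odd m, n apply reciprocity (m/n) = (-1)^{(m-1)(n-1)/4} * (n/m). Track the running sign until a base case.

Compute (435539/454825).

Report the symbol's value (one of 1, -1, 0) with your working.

-1

reciprocity: (435539/454825) = +1·(454825/435539) since 435539 mod 4 = 3, 454825 mod 4 = 1; sign now +1
(454825/435539) = (19286/435539)   [reduce mod 435539]
19286 = 2^1·9643; (2/435539) = -1 since 435539 mod 8 = 3, so (19286/435539) = (-1)^1·(9643/435539); sign now -1
reciprocity: (9643/435539) = -1·(435539/9643) since 9643 mod 4 = 3, 435539 mod 4 = 3; sign now +1
(435539/9643) = (1604/9643)   [reduce mod 9643]
1604 = 2^2·401; (2/9643) = -1 since 9643 mod 8 = 3, so (1604/9643) = (-1)^2·(401/9643); sign now +1
reciprocity: (401/9643) = +1·(9643/401) since 401 mod 4 = 1, 9643 mod 4 = 3; sign now +1
(9643/401) = (19/401)   [reduce mod 401]
reciprocity: (19/401) = +1·(401/19) since 19 mod 4 = 3, 401 mod 4 = 1; sign now +1
(401/19) = (2/19)   [reduce mod 19]
2 = 2^1·1; (2/19) = -1 since 19 mod 8 = 3, so (2/19) = (-1)^1·(1/19); sign now -1
(1/19) = 1; final value = sign = -1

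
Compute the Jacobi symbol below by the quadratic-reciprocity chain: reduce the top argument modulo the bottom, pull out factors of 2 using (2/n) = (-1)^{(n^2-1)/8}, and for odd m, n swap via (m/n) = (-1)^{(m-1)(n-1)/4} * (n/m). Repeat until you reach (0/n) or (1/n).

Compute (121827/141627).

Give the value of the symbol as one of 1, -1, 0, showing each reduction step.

0

flip (121827/141627) -> (141627/121827): both odd, 121827 mod 4 = 3, 141627 mod 4 = 3, so the flip contributes -1; sign now -1
(141627/121827): 141627 mod 121827 = 19800, so (141627/121827) = (19800/121827)
factor out 2^3: 19800 = 2^3·2475; with 121827 mod 8 = 3, (2/121827) = -1; sign now +1; continue with (2475/121827)
flip (2475/121827) -> (121827/2475): both odd, 2475 mod 4 = 3, 121827 mod 4 = 3, so the flip contributes -1; sign now -1
(121827/2475): 121827 mod 2475 = 552, so (121827/2475) = (552/2475)
factor out 2^3: 552 = 2^3·69; with 2475 mod 8 = 3, (2/2475) = -1; sign now +1; continue with (69/2475)
flip (69/2475) -> (2475/69): both odd, 69 mod 4 = 1, 2475 mod 4 = 3, so the flip contributes +1; sign now +1
(2475/69): 2475 mod 69 = 60, so (2475/69) = (60/69)
factor out 2^2: 60 = 2^2·15; with 69 mod 8 = 5, (2/69) = -1; sign now +1; continue with (15/69)
flip (15/69) -> (69/15): both odd, 15 mod 4 = 3, 69 mod 4 = 1, so the flip contributes +1; sign now +1
(69/15): 69 mod 15 = 9, so (69/15) = (9/15)
flip (9/15) -> (15/9): both odd, 9 mod 4 = 1, 15 mod 4 = 3, so the flip contributes +1; sign now +1
(15/9): 15 mod 9 = 6, so (15/9) = (6/9)
factor out 2^1: 6 = 2^1·3; with 9 mod 8 = 1, (2/9) = +1; sign now +1; continue with (3/9)
flip (3/9) -> (9/3): both odd, 3 mod 4 = 3, 9 mod 4 = 1, so the flip contributes +1; sign now +1
(9/3): 9 mod 3 = 0, so (9/3) = (0/3)
reached (0/3); gcd(a, n) > 1, so (0/3) = 0 and the symbol is 0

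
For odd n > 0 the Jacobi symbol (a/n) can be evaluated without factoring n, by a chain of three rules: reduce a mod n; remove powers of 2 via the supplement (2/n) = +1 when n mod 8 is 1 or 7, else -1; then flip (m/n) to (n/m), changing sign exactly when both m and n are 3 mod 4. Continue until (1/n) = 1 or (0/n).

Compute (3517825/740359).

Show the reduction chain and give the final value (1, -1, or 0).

-1

(3517825/740359) = (556389/740359)   [reduce mod 740359]
reciprocity: (556389/740359) = +1·(740359/556389) since 556389 mod 4 = 1, 740359 mod 4 = 3; sign now +1
(740359/556389) = (183970/556389)   [reduce mod 556389]
183970 = 2^1·91985; (2/556389) = -1 since 556389 mod 8 = 5, so (183970/556389) = (-1)^1·(91985/556389); sign now -1
reciprocity: (91985/556389) = +1·(556389/91985) since 91985 mod 4 = 1, 556389 mod 4 = 1; sign now -1
(556389/91985) = (4479/91985)   [reduce mod 91985]
reciprocity: (4479/91985) = +1·(91985/4479) since 4479 mod 4 = 3, 91985 mod 4 = 1; sign now -1
(91985/4479) = (2405/4479)   [reduce mod 4479]
reciprocity: (2405/4479) = +1·(4479/2405) since 2405 mod 4 = 1, 4479 mod 4 = 3; sign now -1
(4479/2405) = (2074/2405)   [reduce mod 2405]
2074 = 2^1·1037; (2/2405) = -1 since 2405 mod 8 = 5, so (2074/2405) = (-1)^1·(1037/2405); sign now +1
reciprocity: (1037/2405) = +1·(2405/1037) since 1037 mod 4 = 1, 2405 mod 4 = 1; sign now +1
(2405/1037) = (331/1037)   [reduce mod 1037]
reciprocity: (331/1037) = +1·(1037/331) since 331 mod 4 = 3, 1037 mod 4 = 1; sign now +1
(1037/331) = (44/331)   [reduce mod 331]
44 = 2^2·11; (2/331) = -1 since 331 mod 8 = 3, so (44/331) = (-1)^2·(11/331); sign now +1
reciprocity: (11/331) = -1·(331/11) since 11 mod 4 = 3, 331 mod 4 = 3; sign now -1
(331/11) = (1/11)   [reduce mod 11]
(1/11) = 1; final value = sign = -1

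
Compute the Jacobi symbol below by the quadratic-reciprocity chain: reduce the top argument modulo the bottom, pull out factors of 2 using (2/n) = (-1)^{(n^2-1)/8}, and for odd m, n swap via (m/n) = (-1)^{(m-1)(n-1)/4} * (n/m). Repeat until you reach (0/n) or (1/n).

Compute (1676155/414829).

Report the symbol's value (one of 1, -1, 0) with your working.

1

(1676155/414829): 1676155 mod 414829 = 16839, so (1676155/414829) = (16839/414829)
flip (16839/414829) -> (414829/16839): both odd, 16839 mod 4 = 3, 414829 mod 4 = 1, so the flip contributes +1; sign now +1
(414829/16839): 414829 mod 16839 = 10693, so (414829/16839) = (10693/16839)
flip (10693/16839) -> (16839/10693): both odd, 10693 mod 4 = 1, 16839 mod 4 = 3, so the flip contributes +1; sign now +1
(16839/10693): 16839 mod 10693 = 6146, so (16839/10693) = (6146/10693)
factor out 2^1: 6146 = 2^1·3073; with 10693 mod 8 = 5, (2/10693) = -1; sign now -1; continue with (3073/10693)
flip (3073/10693) -> (10693/3073): both odd, 3073 mod 4 = 1, 10693 mod 4 = 1, so the flip contributes +1; sign now -1
(10693/3073): 10693 mod 3073 = 1474, so (10693/3073) = (1474/3073)
factor out 2^1: 1474 = 2^1·737; with 3073 mod 8 = 1, (2/3073) = +1; sign now -1; continue with (737/3073)
flip (737/3073) -> (3073/737): both odd, 737 mod 4 = 1, 3073 mod 4 = 1, so the flip contributes +1; sign now -1
(3073/737): 3073 mod 737 = 125, so (3073/737) = (125/737)
flip (125/737) -> (737/125): both odd, 125 mod 4 = 1, 737 mod 4 = 1, so the flip contributes +1; sign now -1
(737/125): 737 mod 125 = 112, so (737/125) = (112/125)
factor out 2^4: 112 = 2^4·7; with 125 mod 8 = 5, (2/125) = -1; sign now -1; continue with (7/125)
flip (7/125) -> (125/7): both odd, 7 mod 4 = 3, 125 mod 4 = 1, so the flip contributes +1; sign now -1
(125/7): 125 mod 7 = 6, so (125/7) = (6/7)
factor out 2^1: 6 = 2^1·3; with 7 mod 8 = 7, (2/7) = +1; sign now -1; continue with (3/7)
flip (3/7) -> (7/3): both odd, 3 mod 4 = 3, 7 mod 4 = 3, so the flip contributes -1; sign now +1
(7/3): 7 mod 3 = 1, so (7/3) = (1/3)
reached (1/3) = 1, so the symbol is +1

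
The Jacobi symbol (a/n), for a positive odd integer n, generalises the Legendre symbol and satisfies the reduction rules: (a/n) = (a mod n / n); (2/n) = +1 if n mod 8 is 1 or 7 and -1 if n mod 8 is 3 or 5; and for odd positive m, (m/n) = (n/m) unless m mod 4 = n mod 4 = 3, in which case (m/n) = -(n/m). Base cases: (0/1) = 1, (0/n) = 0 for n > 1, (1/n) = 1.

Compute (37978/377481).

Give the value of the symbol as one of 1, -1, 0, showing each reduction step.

37978 = 2^1·18989; (2/377481) = +1 since 377481 mod 8 = 1, so (37978/377481) = (+1)^1·(18989/377481); sign now +1
reciprocity: (18989/377481) = +1·(377481/18989) since 18989 mod 4 = 1, 377481 mod 4 = 1; sign now +1
(377481/18989) = (16690/18989)   [reduce mod 18989]
16690 = 2^1·8345; (2/18989) = -1 since 18989 mod 8 = 5, so (16690/18989) = (-1)^1·(8345/18989); sign now -1
reciprocity: (8345/18989) = +1·(18989/8345) since 8345 mod 4 = 1, 18989 mod 4 = 1; sign now -1
(18989/8345) = (2299/8345)   [reduce mod 8345]
reciprocity: (2299/8345) = +1·(8345/2299) since 2299 mod 4 = 3, 8345 mod 4 = 1; sign now -1
(8345/2299) = (1448/2299)   [reduce mod 2299]
1448 = 2^3·181; (2/2299) = -1 since 2299 mod 8 = 3, so (1448/2299) = (-1)^3·(181/2299); sign now +1
reciprocity: (181/2299) = +1·(2299/181) since 181 mod 4 = 1, 2299 mod 4 = 3; sign now +1
(2299/181) = (127/181)   [reduce mod 181]
reciprocity: (127/181) = +1·(181/127) since 127 mod 4 = 3, 181 mod 4 = 1; sign now +1
(181/127) = (54/127)   [reduce mod 127]
54 = 2^1·27; (2/127) = +1 since 127 mod 8 = 7, so (54/127) = (+1)^1·(27/127); sign now +1
reciprocity: (27/127) = -1·(127/27) since 27 mod 4 = 3, 127 mod 4 = 3; sign now -1
(127/27) = (19/27)   [reduce mod 27]
reciprocity: (19/27) = -1·(27/19) since 19 mod 4 = 3, 27 mod 4 = 3; sign now +1
(27/19) = (8/19)   [reduce mod 19]
8 = 2^3·1; (2/19) = -1 since 19 mod 8 = 3, so (8/19) = (-1)^3·(1/19); sign now -1
(1/19) = 1; final value = sign = -1

-1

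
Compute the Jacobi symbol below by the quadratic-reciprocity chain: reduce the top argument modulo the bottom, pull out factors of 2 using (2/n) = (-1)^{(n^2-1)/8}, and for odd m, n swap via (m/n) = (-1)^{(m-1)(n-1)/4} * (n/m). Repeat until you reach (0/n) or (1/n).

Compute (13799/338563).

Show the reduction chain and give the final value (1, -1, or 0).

flip (13799/338563) -> (338563/13799): both odd, 13799 mod 4 = 3, 338563 mod 4 = 3, so the flip contributes -1; sign now -1
(338563/13799): 338563 mod 13799 = 7387, so (338563/13799) = (7387/13799)
flip (7387/13799) -> (13799/7387): both odd, 7387 mod 4 = 3, 13799 mod 4 = 3, so the flip contributes -1; sign now +1
(13799/7387): 13799 mod 7387 = 6412, so (13799/7387) = (6412/7387)
factor out 2^2: 6412 = 2^2·1603; with 7387 mod 8 = 3, (2/7387) = -1; sign now +1; continue with (1603/7387)
flip (1603/7387) -> (7387/1603): both odd, 1603 mod 4 = 3, 7387 mod 4 = 3, so the flip contributes -1; sign now -1
(7387/1603): 7387 mod 1603 = 975, so (7387/1603) = (975/1603)
flip (975/1603) -> (1603/975): both odd, 975 mod 4 = 3, 1603 mod 4 = 3, so the flip contributes -1; sign now +1
(1603/975): 1603 mod 975 = 628, so (1603/975) = (628/975)
factor out 2^2: 628 = 2^2·157; with 975 mod 8 = 7, (2/975) = +1; sign now +1; continue with (157/975)
flip (157/975) -> (975/157): both odd, 157 mod 4 = 1, 975 mod 4 = 3, so the flip contributes +1; sign now +1
(975/157): 975 mod 157 = 33, so (975/157) = (33/157)
flip (33/157) -> (157/33): both odd, 33 mod 4 = 1, 157 mod 4 = 1, so the flip contributes +1; sign now +1
(157/33): 157 mod 33 = 25, so (157/33) = (25/33)
flip (25/33) -> (33/25): both odd, 25 mod 4 = 1, 33 mod 4 = 1, so the flip contributes +1; sign now +1
(33/25): 33 mod 25 = 8, so (33/25) = (8/25)
factor out 2^3: 8 = 2^3·1; with 25 mod 8 = 1, (2/25) = +1; sign now +1; continue with (1/25)
reached (1/25) = 1, so the symbol is +1

1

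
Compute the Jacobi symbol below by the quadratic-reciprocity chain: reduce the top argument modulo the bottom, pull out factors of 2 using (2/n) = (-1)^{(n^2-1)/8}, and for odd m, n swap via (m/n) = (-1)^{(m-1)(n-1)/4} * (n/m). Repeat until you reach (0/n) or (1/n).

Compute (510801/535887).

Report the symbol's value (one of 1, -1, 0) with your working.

0

flip (510801/535887) -> (535887/510801): both odd, 510801 mod 4 = 1, 535887 mod 4 = 3, so the flip contributes +1; sign now +1
(535887/510801): 535887 mod 510801 = 25086, so (535887/510801) = (25086/510801)
factor out 2^1: 25086 = 2^1·12543; with 510801 mod 8 = 1, (2/510801) = +1; sign now +1; continue with (12543/510801)
flip (12543/510801) -> (510801/12543): both odd, 12543 mod 4 = 3, 510801 mod 4 = 1, so the flip contributes +1; sign now +1
(510801/12543): 510801 mod 12543 = 9081, so (510801/12543) = (9081/12543)
flip (9081/12543) -> (12543/9081): both odd, 9081 mod 4 = 1, 12543 mod 4 = 3, so the flip contributes +1; sign now +1
(12543/9081): 12543 mod 9081 = 3462, so (12543/9081) = (3462/9081)
factor out 2^1: 3462 = 2^1·1731; with 9081 mod 8 = 1, (2/9081) = +1; sign now +1; continue with (1731/9081)
flip (1731/9081) -> (9081/1731): both odd, 1731 mod 4 = 3, 9081 mod 4 = 1, so the flip contributes +1; sign now +1
(9081/1731): 9081 mod 1731 = 426, so (9081/1731) = (426/1731)
factor out 2^1: 426 = 2^1·213; with 1731 mod 8 = 3, (2/1731) = -1; sign now -1; continue with (213/1731)
flip (213/1731) -> (1731/213): both odd, 213 mod 4 = 1, 1731 mod 4 = 3, so the flip contributes +1; sign now -1
(1731/213): 1731 mod 213 = 27, so (1731/213) = (27/213)
flip (27/213) -> (213/27): both odd, 27 mod 4 = 3, 213 mod 4 = 1, so the flip contributes +1; sign now -1
(213/27): 213 mod 27 = 24, so (213/27) = (24/27)
factor out 2^3: 24 = 2^3·3; with 27 mod 8 = 3, (2/27) = -1; sign now +1; continue with (3/27)
flip (3/27) -> (27/3): both odd, 3 mod 4 = 3, 27 mod 4 = 3, so the flip contributes -1; sign now -1
(27/3): 27 mod 3 = 0, so (27/3) = (0/3)
reached (0/3); gcd(a, n) > 1, so (0/3) = 0 and the symbol is 0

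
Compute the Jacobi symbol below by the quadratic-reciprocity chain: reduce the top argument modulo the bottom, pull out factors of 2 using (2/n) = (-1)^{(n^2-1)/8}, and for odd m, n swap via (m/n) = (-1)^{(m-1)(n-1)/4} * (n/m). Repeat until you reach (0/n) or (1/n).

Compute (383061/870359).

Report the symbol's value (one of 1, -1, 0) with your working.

reciprocity: (383061/870359) = +1·(870359/383061) since 383061 mod 4 = 1, 870359 mod 4 = 3; sign now +1
(870359/383061) = (104237/383061)   [reduce mod 383061]
reciprocity: (104237/383061) = +1·(383061/104237) since 104237 mod 4 = 1, 383061 mod 4 = 1; sign now +1
(383061/104237) = (70350/104237)   [reduce mod 104237]
70350 = 2^1·35175; (2/104237) = -1 since 104237 mod 8 = 5, so (70350/104237) = (-1)^1·(35175/104237); sign now -1
reciprocity: (35175/104237) = +1·(104237/35175) since 35175 mod 4 = 3, 104237 mod 4 = 1; sign now -1
(104237/35175) = (33887/35175)   [reduce mod 35175]
reciprocity: (33887/35175) = -1·(35175/33887) since 33887 mod 4 = 3, 35175 mod 4 = 3; sign now +1
(35175/33887) = (1288/33887)   [reduce mod 33887]
1288 = 2^3·161; (2/33887) = +1 since 33887 mod 8 = 7, so (1288/33887) = (+1)^3·(161/33887); sign now +1
reciprocity: (161/33887) = +1·(33887/161) since 161 mod 4 = 1, 33887 mod 4 = 3; sign now +1
(33887/161) = (77/161)   [reduce mod 161]
reciprocity: (77/161) = +1·(161/77) since 77 mod 4 = 1, 161 mod 4 = 1; sign now +1
(161/77) = (7/77)   [reduce mod 77]
reciprocity: (7/77) = +1·(77/7) since 7 mod 4 = 3, 77 mod 4 = 1; sign now +1
(77/7) = (0/7)   [reduce mod 7]
(0/7) = 0   [gcd(a, n) > 1]; final value = 0

0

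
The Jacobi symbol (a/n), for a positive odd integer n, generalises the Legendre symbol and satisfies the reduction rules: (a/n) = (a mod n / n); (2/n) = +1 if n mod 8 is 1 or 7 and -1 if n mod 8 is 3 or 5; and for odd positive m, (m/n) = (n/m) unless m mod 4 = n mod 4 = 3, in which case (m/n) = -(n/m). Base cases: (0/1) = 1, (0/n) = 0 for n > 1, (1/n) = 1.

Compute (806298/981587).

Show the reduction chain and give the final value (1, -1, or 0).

factor out 2^1: 806298 = 2^1·403149; with 981587 mod 8 = 3, (2/981587) = -1; sign now -1; continue with (403149/981587)
flip (403149/981587) -> (981587/403149): both odd, 403149 mod 4 = 1, 981587 mod 4 = 3, so the flip contributes +1; sign now -1
(981587/403149): 981587 mod 403149 = 175289, so (981587/403149) = (175289/403149)
flip (175289/403149) -> (403149/175289): both odd, 175289 mod 4 = 1, 403149 mod 4 = 1, so the flip contributes +1; sign now -1
(403149/175289): 403149 mod 175289 = 52571, so (403149/175289) = (52571/175289)
flip (52571/175289) -> (175289/52571): both odd, 52571 mod 4 = 3, 175289 mod 4 = 1, so the flip contributes +1; sign now -1
(175289/52571): 175289 mod 52571 = 17576, so (175289/52571) = (17576/52571)
factor out 2^3: 17576 = 2^3·2197; with 52571 mod 8 = 3, (2/52571) = -1; sign now +1; continue with (2197/52571)
flip (2197/52571) -> (52571/2197): both odd, 2197 mod 4 = 1, 52571 mod 4 = 3, so the flip contributes +1; sign now +1
(52571/2197): 52571 mod 2197 = 2040, so (52571/2197) = (2040/2197)
factor out 2^3: 2040 = 2^3·255; with 2197 mod 8 = 5, (2/2197) = -1; sign now -1; continue with (255/2197)
flip (255/2197) -> (2197/255): both odd, 255 mod 4 = 3, 2197 mod 4 = 1, so the flip contributes +1; sign now -1
(2197/255): 2197 mod 255 = 157, so (2197/255) = (157/255)
flip (157/255) -> (255/157): both odd, 157 mod 4 = 1, 255 mod 4 = 3, so the flip contributes +1; sign now -1
(255/157): 255 mod 157 = 98, so (255/157) = (98/157)
factor out 2^1: 98 = 2^1·49; with 157 mod 8 = 5, (2/157) = -1; sign now +1; continue with (49/157)
flip (49/157) -> (157/49): both odd, 49 mod 4 = 1, 157 mod 4 = 1, so the flip contributes +1; sign now +1
(157/49): 157 mod 49 = 10, so (157/49) = (10/49)
factor out 2^1: 10 = 2^1·5; with 49 mod 8 = 1, (2/49) = +1; sign now +1; continue with (5/49)
flip (5/49) -> (49/5): both odd, 5 mod 4 = 1, 49 mod 4 = 1, so the flip contributes +1; sign now +1
(49/5): 49 mod 5 = 4, so (49/5) = (4/5)
factor out 2^2: 4 = 2^2·1; with 5 mod 8 = 5, (2/5) = -1; sign now +1; continue with (1/5)
reached (1/5) = 1, so the symbol is +1

1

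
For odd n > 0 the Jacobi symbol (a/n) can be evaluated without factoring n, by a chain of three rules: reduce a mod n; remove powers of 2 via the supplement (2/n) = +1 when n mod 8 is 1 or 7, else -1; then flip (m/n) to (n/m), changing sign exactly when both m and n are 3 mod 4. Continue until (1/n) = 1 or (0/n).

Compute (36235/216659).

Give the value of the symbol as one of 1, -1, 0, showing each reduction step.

-1

reciprocity: (36235/216659) = -1·(216659/36235) since 36235 mod 4 = 3, 216659 mod 4 = 3; sign now -1
(216659/36235) = (35484/36235)   [reduce mod 36235]
35484 = 2^2·8871; (2/36235) = -1 since 36235 mod 8 = 3, so (35484/36235) = (-1)^2·(8871/36235); sign now -1
reciprocity: (8871/36235) = -1·(36235/8871) since 8871 mod 4 = 3, 36235 mod 4 = 3; sign now +1
(36235/8871) = (751/8871)   [reduce mod 8871]
reciprocity: (751/8871) = -1·(8871/751) since 751 mod 4 = 3, 8871 mod 4 = 3; sign now -1
(8871/751) = (610/751)   [reduce mod 751]
610 = 2^1·305; (2/751) = +1 since 751 mod 8 = 7, so (610/751) = (+1)^1·(305/751); sign now -1
reciprocity: (305/751) = +1·(751/305) since 305 mod 4 = 1, 751 mod 4 = 3; sign now -1
(751/305) = (141/305)   [reduce mod 305]
reciprocity: (141/305) = +1·(305/141) since 141 mod 4 = 1, 305 mod 4 = 1; sign now -1
(305/141) = (23/141)   [reduce mod 141]
reciprocity: (23/141) = +1·(141/23) since 23 mod 4 = 3, 141 mod 4 = 1; sign now -1
(141/23) = (3/23)   [reduce mod 23]
reciprocity: (3/23) = -1·(23/3) since 3 mod 4 = 3, 23 mod 4 = 3; sign now +1
(23/3) = (2/3)   [reduce mod 3]
2 = 2^1·1; (2/3) = -1 since 3 mod 8 = 3, so (2/3) = (-1)^1·(1/3); sign now -1
(1/3) = 1; final value = sign = -1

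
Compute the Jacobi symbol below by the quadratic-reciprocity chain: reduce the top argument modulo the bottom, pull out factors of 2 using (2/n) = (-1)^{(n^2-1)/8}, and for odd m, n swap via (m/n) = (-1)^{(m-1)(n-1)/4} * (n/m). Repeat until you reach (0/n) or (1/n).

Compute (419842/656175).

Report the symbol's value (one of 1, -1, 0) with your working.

-1

419842 = 2^1·209921; (2/656175) = +1 since 656175 mod 8 = 7, so (419842/656175) = (+1)^1·(209921/656175); sign now +1
reciprocity: (209921/656175) = +1·(656175/209921) since 209921 mod 4 = 1, 656175 mod 4 = 3; sign now +1
(656175/209921) = (26412/209921)   [reduce mod 209921]
26412 = 2^2·6603; (2/209921) = +1 since 209921 mod 8 = 1, so (26412/209921) = (+1)^2·(6603/209921); sign now +1
reciprocity: (6603/209921) = +1·(209921/6603) since 6603 mod 4 = 3, 209921 mod 4 = 1; sign now +1
(209921/6603) = (5228/6603)   [reduce mod 6603]
5228 = 2^2·1307; (2/6603) = -1 since 6603 mod 8 = 3, so (5228/6603) = (-1)^2·(1307/6603); sign now +1
reciprocity: (1307/6603) = -1·(6603/1307) since 1307 mod 4 = 3, 6603 mod 4 = 3; sign now -1
(6603/1307) = (68/1307)   [reduce mod 1307]
68 = 2^2·17; (2/1307) = -1 since 1307 mod 8 = 3, so (68/1307) = (-1)^2·(17/1307); sign now -1
reciprocity: (17/1307) = +1·(1307/17) since 17 mod 4 = 1, 1307 mod 4 = 3; sign now -1
(1307/17) = (15/17)   [reduce mod 17]
reciprocity: (15/17) = +1·(17/15) since 15 mod 4 = 3, 17 mod 4 = 1; sign now -1
(17/15) = (2/15)   [reduce mod 15]
2 = 2^1·1; (2/15) = +1 since 15 mod 8 = 7, so (2/15) = (+1)^1·(1/15); sign now -1
(1/15) = 1; final value = sign = -1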